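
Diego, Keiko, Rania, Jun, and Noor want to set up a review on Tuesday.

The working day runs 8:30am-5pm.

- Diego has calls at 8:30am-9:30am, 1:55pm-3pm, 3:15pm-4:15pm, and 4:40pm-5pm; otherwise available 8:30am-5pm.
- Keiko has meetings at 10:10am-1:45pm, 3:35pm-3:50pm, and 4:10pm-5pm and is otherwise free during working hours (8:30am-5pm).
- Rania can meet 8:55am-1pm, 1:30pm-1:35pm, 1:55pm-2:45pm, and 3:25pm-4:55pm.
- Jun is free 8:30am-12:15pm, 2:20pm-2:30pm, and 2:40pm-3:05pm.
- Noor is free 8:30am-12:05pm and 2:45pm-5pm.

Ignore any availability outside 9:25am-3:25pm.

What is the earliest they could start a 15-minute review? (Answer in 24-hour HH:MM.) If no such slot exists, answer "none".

09:30

Diego free within 08:30–17:00: 09:30–13:55, 15:00–15:15, 16:15–16:40.
Keiko free within 08:30–17:00: 08:30–10:10, 13:45–15:35, 15:50–16:10.
Diego ∩ Keiko: 09:30–10:10, 13:45–13:55, 15:00–15:15.
Diego ∩ Keiko ∩ Rania: 09:30–10:10.
Diego ∩ Keiko ∩ Rania ∩ Jun: 09:30–10:10.
Diego ∩ Keiko ∩ Rania ∩ Jun ∩ Noor: 09:30–10:10.
Restricted to 09:25–15:25: 09:30–10:10.
Windows ≥ 15 min: 09:30–10:10.
Earliest such window starts at 09:30.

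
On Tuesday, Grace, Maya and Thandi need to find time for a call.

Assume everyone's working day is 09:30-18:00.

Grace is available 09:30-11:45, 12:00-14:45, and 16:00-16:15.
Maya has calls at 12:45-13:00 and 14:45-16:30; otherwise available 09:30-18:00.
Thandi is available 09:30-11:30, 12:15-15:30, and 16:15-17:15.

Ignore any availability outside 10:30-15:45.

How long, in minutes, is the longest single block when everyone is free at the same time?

Maya free within 09:30–18:00: 09:30–12:45, 13:00–14:45, 16:30–18:00.
Grace ∩ Maya: 09:30–11:45, 12:00–12:45, 13:00–14:45.
Grace ∩ Maya ∩ Thandi: 09:30–11:30, 12:15–12:45, 13:00–14:45.
Restricted to 10:30–15:45: 10:30–11:30, 12:15–12:45, 13:00–14:45.
Common window lengths: 60, 30, 105 min; longest is 105.

105 minutes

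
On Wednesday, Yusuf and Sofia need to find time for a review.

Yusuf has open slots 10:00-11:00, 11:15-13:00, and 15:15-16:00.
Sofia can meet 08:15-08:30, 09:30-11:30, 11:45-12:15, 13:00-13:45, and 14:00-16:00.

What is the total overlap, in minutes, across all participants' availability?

Yusuf ∩ Sofia: 10:00–11:00, 11:15–11:30, 11:45–12:15, 15:15–16:00.
Total common minutes: 60 + 15 + 30 + 45 = 150.

150 minutes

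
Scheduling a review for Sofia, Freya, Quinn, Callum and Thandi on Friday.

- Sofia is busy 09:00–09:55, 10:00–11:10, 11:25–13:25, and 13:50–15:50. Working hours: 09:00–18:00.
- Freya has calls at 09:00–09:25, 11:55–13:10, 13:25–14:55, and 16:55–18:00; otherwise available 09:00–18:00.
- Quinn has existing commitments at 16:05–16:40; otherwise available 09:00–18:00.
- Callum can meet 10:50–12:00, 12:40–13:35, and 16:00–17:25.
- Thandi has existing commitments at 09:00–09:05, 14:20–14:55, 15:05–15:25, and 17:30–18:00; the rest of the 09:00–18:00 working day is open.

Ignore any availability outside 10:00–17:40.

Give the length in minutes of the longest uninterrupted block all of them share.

15 minutes

Sofia free within 09:00–18:00: 09:55–10:00, 11:10–11:25, 13:25–13:50, 15:50–18:00.
Freya free within 09:00–18:00: 09:25–11:55, 13:10–13:25, 14:55–16:55.
Quinn free within 09:00–18:00: 09:00–16:05, 16:40–18:00.
Thandi free within 09:00–18:00: 09:05–14:20, 14:55–15:05, 15:25–17:30.
Sofia ∩ Freya: 09:55–10:00, 11:10–11:25, 15:50–16:55.
Sofia ∩ Freya ∩ Quinn: 09:55–10:00, 11:10–11:25, 15:50–16:05, 16:40–16:55.
Sofia ∩ Freya ∩ Quinn ∩ Callum: 11:10–11:25, 16:00–16:05, 16:40–16:55.
Sofia ∩ Freya ∩ Quinn ∩ Callum ∩ Thandi: 11:10–11:25, 16:00–16:05, 16:40–16:55.
Restricted to 10:00–17:40: 11:10–11:25, 16:00–16:05, 16:40–16:55.
Common window lengths: 15, 5, 15 min; longest is 15.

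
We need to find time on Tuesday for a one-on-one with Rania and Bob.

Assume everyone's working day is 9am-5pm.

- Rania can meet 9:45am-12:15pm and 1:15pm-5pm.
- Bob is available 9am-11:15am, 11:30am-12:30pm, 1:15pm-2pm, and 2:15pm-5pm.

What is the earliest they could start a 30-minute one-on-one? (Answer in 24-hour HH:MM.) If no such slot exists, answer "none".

09:45

Rania ∩ Bob: 09:45–11:15, 11:30–12:15, 13:15–14:00, 14:15–17:00.
Windows ≥ 30 min: 09:45–11:15, 11:30–12:15, 13:15–14:00, 14:15–17:00.
Earliest such window starts at 09:45.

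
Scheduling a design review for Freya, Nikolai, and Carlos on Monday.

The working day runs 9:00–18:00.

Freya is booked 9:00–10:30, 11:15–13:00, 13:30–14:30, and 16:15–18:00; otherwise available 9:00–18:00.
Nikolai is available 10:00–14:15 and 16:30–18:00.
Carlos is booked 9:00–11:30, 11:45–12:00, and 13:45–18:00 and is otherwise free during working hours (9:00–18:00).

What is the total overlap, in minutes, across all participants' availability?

Freya free within 09:00–18:00: 10:30–11:15, 13:00–13:30, 14:30–16:15.
Carlos free within 09:00–18:00: 11:30–11:45, 12:00–13:45.
Freya ∩ Nikolai: 10:30–11:15, 13:00–13:30.
Freya ∩ Nikolai ∩ Carlos: 13:00–13:30.
Total common minutes: 30.

30 minutes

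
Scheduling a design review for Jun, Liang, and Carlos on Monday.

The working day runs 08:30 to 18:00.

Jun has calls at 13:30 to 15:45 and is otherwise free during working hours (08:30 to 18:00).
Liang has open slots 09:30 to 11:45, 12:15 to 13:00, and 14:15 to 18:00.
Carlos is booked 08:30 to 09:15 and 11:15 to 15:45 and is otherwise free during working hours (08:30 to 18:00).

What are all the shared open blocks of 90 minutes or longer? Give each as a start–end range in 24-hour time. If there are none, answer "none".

09:30–11:15, 15:45–18:00

Jun free within 08:30–18:00: 08:30–13:30, 15:45–18:00.
Carlos free within 08:30–18:00: 09:15–11:15, 15:45–18:00.
Jun ∩ Liang: 09:30–11:45, 12:15–13:00, 15:45–18:00.
Jun ∩ Liang ∩ Carlos: 09:30–11:15, 15:45–18:00.
Windows ≥ 90 min: 09:30–11:15, 15:45–18:00.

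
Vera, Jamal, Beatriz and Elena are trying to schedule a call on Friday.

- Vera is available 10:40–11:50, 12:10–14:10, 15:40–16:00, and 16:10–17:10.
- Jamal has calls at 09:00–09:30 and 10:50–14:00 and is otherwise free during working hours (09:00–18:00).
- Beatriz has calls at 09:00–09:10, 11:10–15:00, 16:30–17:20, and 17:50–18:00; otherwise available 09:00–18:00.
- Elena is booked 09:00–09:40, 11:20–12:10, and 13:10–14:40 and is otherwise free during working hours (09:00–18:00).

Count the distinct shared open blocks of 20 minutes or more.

Jamal free within 09:00–18:00: 09:30–10:50, 14:00–18:00.
Beatriz free within 09:00–18:00: 09:10–11:10, 15:00–16:30, 17:20–17:50.
Elena free within 09:00–18:00: 09:40–11:20, 12:10–13:10, 14:40–18:00.
Vera ∩ Jamal: 10:40–10:50, 14:00–14:10, 15:40–16:00, 16:10–17:10.
Vera ∩ Jamal ∩ Beatriz: 10:40–10:50, 15:40–16:00, 16:10–16:30.
Vera ∩ Jamal ∩ Beatriz ∩ Elena: 10:40–10:50, 15:40–16:00, 16:10–16:30.
Windows ≥ 20 min: 15:40–16:00, 16:10–16:30.
That's 2 windows.

2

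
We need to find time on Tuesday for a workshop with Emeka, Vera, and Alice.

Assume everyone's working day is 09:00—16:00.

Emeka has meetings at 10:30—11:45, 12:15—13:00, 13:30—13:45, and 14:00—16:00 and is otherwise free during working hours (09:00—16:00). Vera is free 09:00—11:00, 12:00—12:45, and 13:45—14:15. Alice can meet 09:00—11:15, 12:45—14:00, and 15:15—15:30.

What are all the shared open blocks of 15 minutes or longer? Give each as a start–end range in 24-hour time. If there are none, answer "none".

09:00–10:30, 13:45–14:00

Emeka free within 09:00–16:00: 09:00–10:30, 11:45–12:15, 13:00–13:30, 13:45–14:00.
Emeka ∩ Vera: 09:00–10:30, 12:00–12:15, 13:45–14:00.
Emeka ∩ Vera ∩ Alice: 09:00–10:30, 13:45–14:00.
Windows ≥ 15 min: 09:00–10:30, 13:45–14:00.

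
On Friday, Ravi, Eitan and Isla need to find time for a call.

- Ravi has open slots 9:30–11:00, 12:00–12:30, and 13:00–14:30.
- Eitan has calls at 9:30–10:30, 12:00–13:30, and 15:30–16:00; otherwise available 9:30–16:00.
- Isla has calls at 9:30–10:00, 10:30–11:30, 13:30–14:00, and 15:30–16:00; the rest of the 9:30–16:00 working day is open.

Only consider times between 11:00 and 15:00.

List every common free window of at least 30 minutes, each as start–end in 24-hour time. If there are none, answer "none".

Eitan free within 09:30–16:00: 10:30–12:00, 13:30–15:30.
Isla free within 09:30–16:00: 10:00–10:30, 11:30–13:30, 14:00–15:30.
Ravi ∩ Eitan: 10:30–11:00, 13:30–14:30.
Ravi ∩ Eitan ∩ Isla: 14:00–14:30.
Restricted to 11:00–15:00: 14:00–14:30.
Windows ≥ 30 min: 14:00–14:30.

14:00–14:30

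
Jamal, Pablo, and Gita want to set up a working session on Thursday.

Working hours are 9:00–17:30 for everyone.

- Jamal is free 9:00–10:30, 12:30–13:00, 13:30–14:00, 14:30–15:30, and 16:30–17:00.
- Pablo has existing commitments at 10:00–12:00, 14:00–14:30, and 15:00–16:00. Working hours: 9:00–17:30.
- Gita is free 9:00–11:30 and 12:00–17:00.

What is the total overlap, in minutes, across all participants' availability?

Pablo free within 09:00–17:30: 09:00–10:00, 12:00–14:00, 14:30–15:00, 16:00–17:30.
Jamal ∩ Pablo: 09:00–10:00, 12:30–13:00, 13:30–14:00, 14:30–15:00, 16:30–17:00.
Jamal ∩ Pablo ∩ Gita: 09:00–10:00, 12:30–13:00, 13:30–14:00, 14:30–15:00, 16:30–17:00.
Total common minutes: 60 + 30 + 30 + 30 + 30 = 180.

180 minutes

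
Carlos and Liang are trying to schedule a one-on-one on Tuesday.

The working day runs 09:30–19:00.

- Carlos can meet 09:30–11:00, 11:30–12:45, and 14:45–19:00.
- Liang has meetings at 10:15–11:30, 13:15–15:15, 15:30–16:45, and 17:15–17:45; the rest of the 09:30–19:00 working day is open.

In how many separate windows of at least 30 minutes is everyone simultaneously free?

Liang free within 09:30–19:00: 09:30–10:15, 11:30–13:15, 15:15–15:30, 16:45–17:15, 17:45–19:00.
Carlos ∩ Liang: 09:30–10:15, 11:30–12:45, 15:15–15:30, 16:45–17:15, 17:45–19:00.
Windows ≥ 30 min: 09:30–10:15, 11:30–12:45, 16:45–17:15, 17:45–19:00.
That's 4 windows.

4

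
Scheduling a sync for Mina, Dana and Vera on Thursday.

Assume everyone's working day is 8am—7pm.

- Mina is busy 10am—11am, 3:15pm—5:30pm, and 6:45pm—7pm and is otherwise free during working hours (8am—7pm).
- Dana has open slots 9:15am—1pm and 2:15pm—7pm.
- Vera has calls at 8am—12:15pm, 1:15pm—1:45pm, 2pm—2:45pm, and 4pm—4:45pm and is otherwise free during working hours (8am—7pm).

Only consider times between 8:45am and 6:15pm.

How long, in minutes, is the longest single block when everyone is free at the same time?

45 minutes

Mina free within 08:00–19:00: 08:00–10:00, 11:00–15:15, 17:30–18:45.
Vera free within 08:00–19:00: 12:15–13:15, 13:45–14:00, 14:45–16:00, 16:45–19:00.
Mina ∩ Dana: 09:15–10:00, 11:00–13:00, 14:15–15:15, 17:30–18:45.
Mina ∩ Dana ∩ Vera: 12:15–13:00, 14:45–15:15, 17:30–18:45.
Restricted to 08:45–18:15: 12:15–13:00, 14:45–15:15, 17:30–18:15.
Common window lengths: 45, 30, 45 min; longest is 45.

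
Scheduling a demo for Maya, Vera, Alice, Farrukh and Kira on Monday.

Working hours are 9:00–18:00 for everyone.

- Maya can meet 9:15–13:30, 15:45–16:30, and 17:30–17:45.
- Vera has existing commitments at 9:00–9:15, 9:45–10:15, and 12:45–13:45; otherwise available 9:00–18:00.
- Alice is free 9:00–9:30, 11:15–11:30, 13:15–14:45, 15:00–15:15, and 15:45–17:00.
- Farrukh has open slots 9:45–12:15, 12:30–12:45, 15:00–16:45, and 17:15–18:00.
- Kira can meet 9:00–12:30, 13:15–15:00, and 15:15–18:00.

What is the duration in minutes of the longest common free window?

45 minutes

Vera free within 09:00–18:00: 09:15–09:45, 10:15–12:45, 13:45–18:00.
Maya ∩ Vera: 09:15–09:45, 10:15–12:45, 15:45–16:30, 17:30–17:45.
Maya ∩ Vera ∩ Alice: 09:15–09:30, 11:15–11:30, 15:45–16:30.
Maya ∩ Vera ∩ Alice ∩ Farrukh: 11:15–11:30, 15:45–16:30.
Maya ∩ Vera ∩ Alice ∩ Farrukh ∩ Kira: 11:15–11:30, 15:45–16:30.
Common window lengths: 15, 45 min; longest is 45.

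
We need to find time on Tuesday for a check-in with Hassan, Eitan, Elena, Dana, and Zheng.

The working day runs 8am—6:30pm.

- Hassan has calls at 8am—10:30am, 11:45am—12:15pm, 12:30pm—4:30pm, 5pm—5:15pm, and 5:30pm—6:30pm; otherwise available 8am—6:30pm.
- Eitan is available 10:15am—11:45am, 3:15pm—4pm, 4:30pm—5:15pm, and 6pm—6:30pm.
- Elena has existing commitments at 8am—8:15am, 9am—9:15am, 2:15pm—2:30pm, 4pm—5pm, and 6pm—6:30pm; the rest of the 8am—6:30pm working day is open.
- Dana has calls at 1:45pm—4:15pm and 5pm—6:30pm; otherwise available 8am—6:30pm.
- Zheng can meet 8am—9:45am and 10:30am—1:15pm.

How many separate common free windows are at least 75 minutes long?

Hassan free within 08:00–18:30: 10:30–11:45, 12:15–12:30, 16:30–17:00, 17:15–17:30.
Elena free within 08:00–18:30: 08:15–09:00, 09:15–14:15, 14:30–16:00, 17:00–18:00.
Dana free within 08:00–18:30: 08:00–13:45, 16:15–17:00.
Hassan ∩ Eitan: 10:30–11:45, 16:30–17:00.
Hassan ∩ Eitan ∩ Elena: 10:30–11:45.
Hassan ∩ Eitan ∩ Elena ∩ Dana: 10:30–11:45.
Hassan ∩ Eitan ∩ Elena ∩ Dana ∩ Zheng: 10:30–11:45.
Windows ≥ 75 min: 10:30–11:45.
That's 1 window.

1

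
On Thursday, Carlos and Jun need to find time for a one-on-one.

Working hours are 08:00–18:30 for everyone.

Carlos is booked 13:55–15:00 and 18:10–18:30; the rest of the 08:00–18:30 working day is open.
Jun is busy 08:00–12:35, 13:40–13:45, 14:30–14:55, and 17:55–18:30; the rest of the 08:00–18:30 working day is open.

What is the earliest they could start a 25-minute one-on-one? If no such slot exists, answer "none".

Carlos free within 08:00–18:30: 08:00–13:55, 15:00–18:10.
Jun free within 08:00–18:30: 12:35–13:40, 13:45–14:30, 14:55–17:55.
Carlos ∩ Jun: 12:35–13:40, 13:45–13:55, 15:00–17:55.
Windows ≥ 25 min: 12:35–13:40, 15:00–17:55.
Earliest such window starts at 12:35.

12:35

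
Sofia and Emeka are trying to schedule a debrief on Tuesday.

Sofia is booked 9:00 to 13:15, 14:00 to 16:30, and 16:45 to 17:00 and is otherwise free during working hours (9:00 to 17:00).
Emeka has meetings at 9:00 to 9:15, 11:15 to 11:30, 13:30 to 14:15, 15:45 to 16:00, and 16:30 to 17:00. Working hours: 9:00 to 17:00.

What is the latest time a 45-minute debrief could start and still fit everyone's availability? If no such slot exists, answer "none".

Sofia free within 09:00–17:00: 13:15–14:00, 16:30–16:45.
Emeka free within 09:00–17:00: 09:15–11:15, 11:30–13:30, 14:15–15:45, 16:00–16:30.
Sofia ∩ Emeka: 13:15–13:30.
Windows ≥ 45 min: (none).

none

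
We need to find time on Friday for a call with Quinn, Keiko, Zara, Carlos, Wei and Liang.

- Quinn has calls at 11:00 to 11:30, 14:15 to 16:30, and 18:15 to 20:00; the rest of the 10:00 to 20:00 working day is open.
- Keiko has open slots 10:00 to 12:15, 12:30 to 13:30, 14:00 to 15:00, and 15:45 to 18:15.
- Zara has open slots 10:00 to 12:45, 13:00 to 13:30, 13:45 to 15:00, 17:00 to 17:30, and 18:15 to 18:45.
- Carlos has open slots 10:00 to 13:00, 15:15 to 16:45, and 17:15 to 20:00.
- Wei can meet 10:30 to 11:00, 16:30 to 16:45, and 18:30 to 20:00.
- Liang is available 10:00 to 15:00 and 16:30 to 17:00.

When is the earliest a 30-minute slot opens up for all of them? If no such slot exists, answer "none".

Quinn free within 10:00–20:00: 10:00–11:00, 11:30–14:15, 16:30–18:15.
Quinn ∩ Keiko: 10:00–11:00, 11:30–12:15, 12:30–13:30, 14:00–14:15, 16:30–18:15.
Quinn ∩ Keiko ∩ Zara: 10:00–11:00, 11:30–12:15, 12:30–12:45, 13:00–13:30, 14:00–14:15, 17:00–17:30.
Quinn ∩ Keiko ∩ Zara ∩ Carlos: 10:00–11:00, 11:30–12:15, 12:30–12:45, 17:15–17:30.
Quinn ∩ Keiko ∩ Zara ∩ Carlos ∩ Wei: 10:30–11:00.
Quinn ∩ Keiko ∩ Zara ∩ Carlos ∩ Wei ∩ Liang: 10:30–11:00.
Windows ≥ 30 min: 10:30–11:00.
Earliest such window starts at 10:30.

10:30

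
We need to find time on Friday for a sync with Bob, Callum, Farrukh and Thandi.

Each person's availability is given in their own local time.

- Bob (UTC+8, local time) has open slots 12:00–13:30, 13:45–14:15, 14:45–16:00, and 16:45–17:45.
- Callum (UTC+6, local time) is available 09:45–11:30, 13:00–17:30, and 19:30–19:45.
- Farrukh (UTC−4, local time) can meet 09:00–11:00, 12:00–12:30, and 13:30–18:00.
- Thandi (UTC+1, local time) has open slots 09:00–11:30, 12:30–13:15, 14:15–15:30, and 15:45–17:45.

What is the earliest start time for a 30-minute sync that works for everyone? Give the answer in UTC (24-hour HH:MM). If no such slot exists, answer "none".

none

Bob → UTC: 04:00–05:30, 05:45–06:15, 06:45–08:00, 08:45–09:45.
Callum → UTC: 03:45–05:30, 07:00–11:30, 13:30–13:45.
Farrukh → UTC: 13:00–15:00, 16:00–16:30, 17:30–22:00.
Thandi → UTC: 08:00–10:30, 11:30–12:15, 13:15–14:30, 14:45–16:45.
Bob ∩ Callum: 04:00–05:30, 07:00–08:00, 08:45–09:45.
Bob ∩ Callum ∩ Farrukh: (none).
Bob ∩ Callum ∩ Farrukh ∩ Thandi: (none).
Windows ≥ 30 min: (none).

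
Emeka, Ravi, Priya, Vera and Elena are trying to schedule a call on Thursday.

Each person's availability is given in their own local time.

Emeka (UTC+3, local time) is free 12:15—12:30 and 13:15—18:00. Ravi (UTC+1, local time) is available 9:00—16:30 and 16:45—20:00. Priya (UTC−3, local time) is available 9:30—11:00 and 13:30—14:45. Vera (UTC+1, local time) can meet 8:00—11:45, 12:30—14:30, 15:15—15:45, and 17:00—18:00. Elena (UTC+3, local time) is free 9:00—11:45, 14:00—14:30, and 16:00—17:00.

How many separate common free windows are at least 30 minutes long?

Emeka → UTC: 09:15–09:30, 10:15–15:00.
Ravi → UTC: 08:00–15:30, 15:45–19:00.
Priya → UTC: 12:30–14:00, 16:30–17:45.
Vera → UTC: 07:00–10:45, 11:30–13:30, 14:15–14:45, 16:00–17:00.
Elena → UTC: 06:00–08:45, 11:00–11:30, 13:00–14:00.
Emeka ∩ Ravi: 09:15–09:30, 10:15–15:00.
Emeka ∩ Ravi ∩ Priya: 12:30–14:00.
Emeka ∩ Ravi ∩ Priya ∩ Vera: 12:30–13:30.
Emeka ∩ Ravi ∩ Priya ∩ Vera ∩ Elena: 13:00–13:30.
Windows ≥ 30 min: 13:00–13:30.
That's 1 window.

1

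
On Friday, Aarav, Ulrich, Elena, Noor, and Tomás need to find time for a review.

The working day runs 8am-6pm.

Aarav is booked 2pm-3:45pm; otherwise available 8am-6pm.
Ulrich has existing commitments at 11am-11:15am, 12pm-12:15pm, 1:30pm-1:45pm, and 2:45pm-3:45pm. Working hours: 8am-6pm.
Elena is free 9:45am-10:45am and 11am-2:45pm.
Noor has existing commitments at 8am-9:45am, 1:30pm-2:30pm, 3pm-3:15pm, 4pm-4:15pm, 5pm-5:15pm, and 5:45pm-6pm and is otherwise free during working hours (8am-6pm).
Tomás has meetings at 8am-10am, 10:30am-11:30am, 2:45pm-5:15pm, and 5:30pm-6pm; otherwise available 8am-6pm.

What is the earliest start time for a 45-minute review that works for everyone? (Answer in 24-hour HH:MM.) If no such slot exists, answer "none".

Aarav free within 08:00–18:00: 08:00–14:00, 15:45–18:00.
Ulrich free within 08:00–18:00: 08:00–11:00, 11:15–12:00, 12:15–13:30, 13:45–14:45, 15:45–18:00.
Noor free within 08:00–18:00: 09:45–13:30, 14:30–15:00, 15:15–16:00, 16:15–17:00, 17:15–17:45.
Tomás free within 08:00–18:00: 10:00–10:30, 11:30–14:45, 17:15–17:30.
Aarav ∩ Ulrich: 08:00–11:00, 11:15–12:00, 12:15–13:30, 13:45–14:00, 15:45–18:00.
Aarav ∩ Ulrich ∩ Elena: 09:45–10:45, 11:15–12:00, 12:15–13:30, 13:45–14:00.
Aarav ∩ Ulrich ∩ Elena ∩ Noor: 09:45–10:45, 11:15–12:00, 12:15–13:30.
Aarav ∩ Ulrich ∩ Elena ∩ Noor ∩ Tomás: 10:00–10:30, 11:30–12:00, 12:15–13:30.
Windows ≥ 45 min: 12:15–13:30.
Earliest such window starts at 12:15.

12:15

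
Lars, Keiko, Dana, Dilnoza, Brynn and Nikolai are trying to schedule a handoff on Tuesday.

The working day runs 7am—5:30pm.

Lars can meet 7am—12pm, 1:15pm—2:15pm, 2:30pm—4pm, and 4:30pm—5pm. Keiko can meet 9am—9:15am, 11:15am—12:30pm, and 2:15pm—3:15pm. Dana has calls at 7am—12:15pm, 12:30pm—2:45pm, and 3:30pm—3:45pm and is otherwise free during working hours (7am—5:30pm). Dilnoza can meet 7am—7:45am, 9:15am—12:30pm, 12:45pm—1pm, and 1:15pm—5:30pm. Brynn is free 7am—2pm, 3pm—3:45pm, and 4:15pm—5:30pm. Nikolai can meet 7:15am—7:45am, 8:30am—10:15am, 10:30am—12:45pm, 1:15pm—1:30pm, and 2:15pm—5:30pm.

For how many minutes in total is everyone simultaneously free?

Dana free within 07:00–17:30: 12:15–12:30, 14:45–15:30, 15:45–17:30.
Lars ∩ Keiko: 09:00–09:15, 11:15–12:00, 14:30–15:15.
Lars ∩ Keiko ∩ Dana: 14:45–15:15.
Lars ∩ Keiko ∩ Dana ∩ Dilnoza: 14:45–15:15.
Lars ∩ Keiko ∩ Dana ∩ Dilnoza ∩ Brynn: 15:00–15:15.
Lars ∩ Keiko ∩ Dana ∩ Dilnoza ∩ Brynn ∩ Nikolai: 15:00–15:15.
Total common minutes: 15.

15 minutes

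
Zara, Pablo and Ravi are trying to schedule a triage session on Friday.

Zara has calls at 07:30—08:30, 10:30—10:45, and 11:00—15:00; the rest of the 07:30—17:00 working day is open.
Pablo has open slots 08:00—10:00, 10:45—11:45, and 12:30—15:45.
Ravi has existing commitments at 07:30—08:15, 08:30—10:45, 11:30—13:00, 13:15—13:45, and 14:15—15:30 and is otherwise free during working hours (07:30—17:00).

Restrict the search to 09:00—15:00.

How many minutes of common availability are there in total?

15 minutes

Zara free within 07:30–17:00: 08:30–10:30, 10:45–11:00, 15:00–17:00.
Ravi free within 07:30–17:00: 08:15–08:30, 10:45–11:30, 13:00–13:15, 13:45–14:15, 15:30–17:00.
Zara ∩ Pablo: 08:30–10:00, 10:45–11:00, 15:00–15:45.
Zara ∩ Pablo ∩ Ravi: 10:45–11:00, 15:30–15:45.
Restricted to 09:00–15:00: 10:45–11:00.
Total common minutes: 15.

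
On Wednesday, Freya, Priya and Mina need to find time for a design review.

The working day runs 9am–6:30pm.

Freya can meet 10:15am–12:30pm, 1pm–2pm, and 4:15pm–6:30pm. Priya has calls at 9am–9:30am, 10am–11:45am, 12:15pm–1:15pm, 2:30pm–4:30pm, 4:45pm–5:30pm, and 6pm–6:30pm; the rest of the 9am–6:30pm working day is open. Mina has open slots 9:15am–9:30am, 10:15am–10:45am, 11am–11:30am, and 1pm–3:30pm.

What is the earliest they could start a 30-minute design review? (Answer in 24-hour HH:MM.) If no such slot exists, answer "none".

13:15

Priya free within 09:00–18:30: 09:30–10:00, 11:45–12:15, 13:15–14:30, 16:30–16:45, 17:30–18:00.
Freya ∩ Priya: 11:45–12:15, 13:15–14:00, 16:30–16:45, 17:30–18:00.
Freya ∩ Priya ∩ Mina: 13:15–14:00.
Windows ≥ 30 min: 13:15–14:00.
Earliest such window starts at 13:15.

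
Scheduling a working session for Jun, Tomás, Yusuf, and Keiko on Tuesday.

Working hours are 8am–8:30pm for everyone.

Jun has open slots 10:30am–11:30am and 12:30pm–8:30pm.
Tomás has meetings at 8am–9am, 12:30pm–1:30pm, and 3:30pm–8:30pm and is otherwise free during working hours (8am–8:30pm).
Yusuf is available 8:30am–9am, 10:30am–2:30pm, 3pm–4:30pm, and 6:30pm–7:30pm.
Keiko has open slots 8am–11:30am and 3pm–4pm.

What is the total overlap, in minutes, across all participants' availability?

Tomás free within 08:00–20:30: 09:00–12:30, 13:30–15:30.
Jun ∩ Tomás: 10:30–11:30, 13:30–15:30.
Jun ∩ Tomás ∩ Yusuf: 10:30–11:30, 13:30–14:30, 15:00–15:30.
Jun ∩ Tomás ∩ Yusuf ∩ Keiko: 10:30–11:30, 15:00–15:30.
Total common minutes: 60 + 30 = 90.

90 minutes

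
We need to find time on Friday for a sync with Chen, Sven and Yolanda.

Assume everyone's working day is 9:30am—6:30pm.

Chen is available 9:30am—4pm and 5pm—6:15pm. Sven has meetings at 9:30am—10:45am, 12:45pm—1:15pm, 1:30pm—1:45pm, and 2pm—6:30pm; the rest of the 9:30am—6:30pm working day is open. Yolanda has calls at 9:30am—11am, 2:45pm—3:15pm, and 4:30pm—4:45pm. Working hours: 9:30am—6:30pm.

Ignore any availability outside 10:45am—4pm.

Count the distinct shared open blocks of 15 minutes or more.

3

Sven free within 09:30–18:30: 10:45–12:45, 13:15–13:30, 13:45–14:00.
Yolanda free within 09:30–18:30: 11:00–14:45, 15:15–16:30, 16:45–18:30.
Chen ∩ Sven: 10:45–12:45, 13:15–13:30, 13:45–14:00.
Chen ∩ Sven ∩ Yolanda: 11:00–12:45, 13:15–13:30, 13:45–14:00.
Restricted to 10:45–16:00: 11:00–12:45, 13:15–13:30, 13:45–14:00.
Windows ≥ 15 min: 11:00–12:45, 13:15–13:30, 13:45–14:00.
That's 3 windows.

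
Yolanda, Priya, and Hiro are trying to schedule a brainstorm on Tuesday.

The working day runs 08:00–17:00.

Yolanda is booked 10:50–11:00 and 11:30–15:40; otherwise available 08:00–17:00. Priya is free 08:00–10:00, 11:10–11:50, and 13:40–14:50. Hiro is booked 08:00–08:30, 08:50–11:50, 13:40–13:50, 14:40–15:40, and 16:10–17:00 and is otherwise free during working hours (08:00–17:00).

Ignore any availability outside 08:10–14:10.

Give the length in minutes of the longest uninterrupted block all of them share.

20 minutes

Yolanda free within 08:00–17:00: 08:00–10:50, 11:00–11:30, 15:40–17:00.
Hiro free within 08:00–17:00: 08:30–08:50, 11:50–13:40, 13:50–14:40, 15:40–16:10.
Yolanda ∩ Priya: 08:00–10:00, 11:10–11:30.
Yolanda ∩ Priya ∩ Hiro: 08:30–08:50.
Restricted to 08:10–14:10: 08:30–08:50.
Single common window of 20 minutes.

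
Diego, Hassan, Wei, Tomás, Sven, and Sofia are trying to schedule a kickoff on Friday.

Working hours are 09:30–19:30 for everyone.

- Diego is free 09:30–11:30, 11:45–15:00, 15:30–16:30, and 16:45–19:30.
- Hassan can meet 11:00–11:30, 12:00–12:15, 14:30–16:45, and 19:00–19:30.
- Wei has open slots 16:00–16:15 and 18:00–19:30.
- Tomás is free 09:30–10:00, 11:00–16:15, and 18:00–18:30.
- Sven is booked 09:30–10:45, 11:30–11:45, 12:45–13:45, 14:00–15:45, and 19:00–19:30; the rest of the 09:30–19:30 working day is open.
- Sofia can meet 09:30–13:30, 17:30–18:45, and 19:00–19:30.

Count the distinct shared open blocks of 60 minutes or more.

0

Sven free within 09:30–19:30: 10:45–11:30, 11:45–12:45, 13:45–14:00, 15:45–19:00.
Diego ∩ Hassan: 11:00–11:30, 12:00–12:15, 14:30–15:00, 15:30–16:30, 19:00–19:30.
Diego ∩ Hassan ∩ Wei: 16:00–16:15, 19:00–19:30.
Diego ∩ Hassan ∩ Wei ∩ Tomás: 16:00–16:15.
Diego ∩ Hassan ∩ Wei ∩ Tomás ∩ Sven: 16:00–16:15.
Diego ∩ Hassan ∩ Wei ∩ Tomás ∩ Sven ∩ Sofia: (none).
Windows ≥ 60 min: (none).
That's 0 windows.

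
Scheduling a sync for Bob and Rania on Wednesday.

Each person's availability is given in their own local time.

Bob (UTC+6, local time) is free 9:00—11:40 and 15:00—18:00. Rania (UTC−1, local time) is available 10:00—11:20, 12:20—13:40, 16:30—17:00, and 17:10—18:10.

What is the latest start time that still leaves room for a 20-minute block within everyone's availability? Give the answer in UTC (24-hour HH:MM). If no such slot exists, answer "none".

11:40

Bob → UTC: 03:00–05:40, 09:00–12:00.
Rania → UTC: 11:00–12:20, 13:20–14:40, 17:30–18:00, 18:10–19:10.
Bob ∩ Rania: 11:00–12:00.
Windows ≥ 20 min: 11:00–12:00.
Latest start in the last window 11:00–12:00 is 12:00 − 20 min = 11:40.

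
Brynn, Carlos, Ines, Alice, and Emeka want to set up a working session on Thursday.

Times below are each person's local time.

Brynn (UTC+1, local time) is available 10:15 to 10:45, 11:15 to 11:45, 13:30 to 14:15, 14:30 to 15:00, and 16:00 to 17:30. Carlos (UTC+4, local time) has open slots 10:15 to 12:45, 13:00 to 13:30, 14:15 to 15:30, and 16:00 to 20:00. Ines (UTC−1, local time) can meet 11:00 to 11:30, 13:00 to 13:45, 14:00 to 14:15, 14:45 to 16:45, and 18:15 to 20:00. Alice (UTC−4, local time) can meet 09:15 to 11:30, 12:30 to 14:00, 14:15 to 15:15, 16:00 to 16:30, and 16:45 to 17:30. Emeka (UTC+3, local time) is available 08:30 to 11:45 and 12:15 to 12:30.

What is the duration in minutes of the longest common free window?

Brynn → UTC: 09:15–09:45, 10:15–10:45, 12:30–13:15, 13:30–14:00, 15:00–16:30.
Carlos → UTC: 06:15–08:45, 09:00–09:30, 10:15–11:30, 12:00–16:00.
Ines → UTC: 12:00–12:30, 14:00–14:45, 15:00–15:15, 15:45–17:45, 19:15–21:00.
Alice → UTC: 13:15–15:30, 16:30–18:00, 18:15–19:15, 20:00–20:30, 20:45–21:30.
Emeka → UTC: 05:30–08:45, 09:15–09:30.
Brynn ∩ Carlos: 09:15–09:30, 10:15–10:45, 12:30–13:15, 13:30–14:00, 15:00–16:00.
Brynn ∩ Carlos ∩ Ines: 15:00–15:15, 15:45–16:00.
Brynn ∩ Carlos ∩ Ines ∩ Alice: 15:00–15:15.
Brynn ∩ Carlos ∩ Ines ∩ Alice ∩ Emeka: (none).
No common window.

0 minutes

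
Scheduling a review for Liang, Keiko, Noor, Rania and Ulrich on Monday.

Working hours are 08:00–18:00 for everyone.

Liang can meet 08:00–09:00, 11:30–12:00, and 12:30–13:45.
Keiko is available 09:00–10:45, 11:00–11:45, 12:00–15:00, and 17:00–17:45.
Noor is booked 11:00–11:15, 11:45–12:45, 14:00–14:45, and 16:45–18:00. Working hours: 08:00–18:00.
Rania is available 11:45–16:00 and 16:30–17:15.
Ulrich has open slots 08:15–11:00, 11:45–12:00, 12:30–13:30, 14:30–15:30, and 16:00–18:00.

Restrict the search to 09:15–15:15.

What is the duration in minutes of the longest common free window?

45 minutes

Noor free within 08:00–18:00: 08:00–11:00, 11:15–11:45, 12:45–14:00, 14:45–16:45.
Liang ∩ Keiko: 11:30–11:45, 12:30–13:45.
Liang ∩ Keiko ∩ Noor: 11:30–11:45, 12:45–13:45.
Liang ∩ Keiko ∩ Noor ∩ Rania: 12:45–13:45.
Liang ∩ Keiko ∩ Noor ∩ Rania ∩ Ulrich: 12:45–13:30.
Restricted to 09:15–15:15: 12:45–13:30.
Single common window of 45 minutes.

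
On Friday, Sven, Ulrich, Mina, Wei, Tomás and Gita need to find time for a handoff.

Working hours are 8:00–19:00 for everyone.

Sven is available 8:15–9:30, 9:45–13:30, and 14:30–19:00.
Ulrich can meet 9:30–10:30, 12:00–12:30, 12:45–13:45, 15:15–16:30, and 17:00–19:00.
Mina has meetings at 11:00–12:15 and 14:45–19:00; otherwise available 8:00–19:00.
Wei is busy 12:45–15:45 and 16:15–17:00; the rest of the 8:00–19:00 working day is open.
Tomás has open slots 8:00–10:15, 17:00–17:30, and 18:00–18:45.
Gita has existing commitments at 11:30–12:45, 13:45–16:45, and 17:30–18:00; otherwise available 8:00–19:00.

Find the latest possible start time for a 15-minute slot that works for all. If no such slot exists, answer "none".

10:00

Mina free within 08:00–19:00: 08:00–11:00, 12:15–14:45.
Wei free within 08:00–19:00: 08:00–12:45, 15:45–16:15, 17:00–19:00.
Gita free within 08:00–19:00: 08:00–11:30, 12:45–13:45, 16:45–17:30, 18:00–19:00.
Sven ∩ Ulrich: 09:45–10:30, 12:00–12:30, 12:45–13:30, 15:15–16:30, 17:00–19:00.
Sven ∩ Ulrich ∩ Mina: 09:45–10:30, 12:15–12:30, 12:45–13:30.
Sven ∩ Ulrich ∩ Mina ∩ Wei: 09:45–10:30, 12:15–12:30.
Sven ∩ Ulrich ∩ Mina ∩ Wei ∩ Tomás: 09:45–10:15.
Sven ∩ Ulrich ∩ Mina ∩ Wei ∩ Tomás ∩ Gita: 09:45–10:15.
Windows ≥ 15 min: 09:45–10:15.
Latest start in the last window 09:45–10:15 is 10:15 − 15 min = 10:00.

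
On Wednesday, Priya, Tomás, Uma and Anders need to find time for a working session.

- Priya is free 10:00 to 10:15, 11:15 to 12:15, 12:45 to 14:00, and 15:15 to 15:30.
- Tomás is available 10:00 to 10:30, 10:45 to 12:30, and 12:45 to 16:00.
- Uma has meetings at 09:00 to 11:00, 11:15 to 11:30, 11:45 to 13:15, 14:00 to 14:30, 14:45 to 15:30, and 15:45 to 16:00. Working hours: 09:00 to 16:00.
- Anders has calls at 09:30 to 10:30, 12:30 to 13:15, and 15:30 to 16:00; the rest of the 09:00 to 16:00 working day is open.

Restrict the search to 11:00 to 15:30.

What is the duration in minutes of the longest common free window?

Uma free within 09:00–16:00: 11:00–11:15, 11:30–11:45, 13:15–14:00, 14:30–14:45, 15:30–15:45.
Anders free within 09:00–16:00: 09:00–09:30, 10:30–12:30, 13:15–15:30.
Priya ∩ Tomás: 10:00–10:15, 11:15–12:15, 12:45–14:00, 15:15–15:30.
Priya ∩ Tomás ∩ Uma: 11:30–11:45, 13:15–14:00.
Priya ∩ Tomás ∩ Uma ∩ Anders: 11:30–11:45, 13:15–14:00.
Restricted to 11:00–15:30: 11:30–11:45, 13:15–14:00.
Common window lengths: 15, 45 min; longest is 45.

45 minutes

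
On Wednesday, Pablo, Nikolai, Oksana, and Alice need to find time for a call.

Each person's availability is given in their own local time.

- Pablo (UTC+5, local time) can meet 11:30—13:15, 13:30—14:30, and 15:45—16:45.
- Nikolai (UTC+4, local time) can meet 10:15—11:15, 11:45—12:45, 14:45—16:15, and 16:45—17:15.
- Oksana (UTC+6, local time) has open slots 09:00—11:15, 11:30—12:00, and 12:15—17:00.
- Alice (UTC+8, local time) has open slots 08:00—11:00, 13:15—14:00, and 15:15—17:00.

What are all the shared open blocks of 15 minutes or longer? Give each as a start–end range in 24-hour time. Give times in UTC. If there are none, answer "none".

07:45–08:15, 08:30–08:45

Pablo → UTC: 06:30–08:15, 08:30–09:30, 10:45–11:45.
Nikolai → UTC: 06:15–07:15, 07:45–08:45, 10:45–12:15, 12:45–13:15.
Oksana → UTC: 03:00–05:15, 05:30–06:00, 06:15–11:00.
Alice → UTC: 00:00–03:00, 05:15–06:00, 07:15–09:00.
Pablo ∩ Nikolai: 06:30–07:15, 07:45–08:15, 08:30–08:45, 10:45–11:45.
Pablo ∩ Nikolai ∩ Oksana: 06:30–07:15, 07:45–08:15, 08:30–08:45, 10:45–11:00.
Pablo ∩ Nikolai ∩ Oksana ∩ Alice: 07:45–08:15, 08:30–08:45.
Windows ≥ 15 min: 07:45–08:15, 08:30–08:45.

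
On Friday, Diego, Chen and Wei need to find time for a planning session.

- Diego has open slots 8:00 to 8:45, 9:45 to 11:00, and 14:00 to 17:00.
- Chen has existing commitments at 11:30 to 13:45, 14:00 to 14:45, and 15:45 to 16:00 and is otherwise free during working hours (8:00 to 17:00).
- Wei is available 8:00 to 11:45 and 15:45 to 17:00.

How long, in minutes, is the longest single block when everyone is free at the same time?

75 minutes

Chen free within 08:00–17:00: 08:00–11:30, 13:45–14:00, 14:45–15:45, 16:00–17:00.
Diego ∩ Chen: 08:00–08:45, 09:45–11:00, 14:45–15:45, 16:00–17:00.
Diego ∩ Chen ∩ Wei: 08:00–08:45, 09:45–11:00, 16:00–17:00.
Common window lengths: 45, 75, 60 min; longest is 75.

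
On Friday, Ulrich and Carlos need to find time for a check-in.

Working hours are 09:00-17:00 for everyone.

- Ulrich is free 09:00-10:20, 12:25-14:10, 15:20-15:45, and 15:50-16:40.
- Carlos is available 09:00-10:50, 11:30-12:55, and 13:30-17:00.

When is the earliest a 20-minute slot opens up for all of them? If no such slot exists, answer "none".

Ulrich ∩ Carlos: 09:00–10:20, 12:25–12:55, 13:30–14:10, 15:20–15:45, 15:50–16:40.
Windows ≥ 20 min: 09:00–10:20, 12:25–12:55, 13:30–14:10, 15:20–15:45, 15:50–16:40.
Earliest such window starts at 09:00.

09:00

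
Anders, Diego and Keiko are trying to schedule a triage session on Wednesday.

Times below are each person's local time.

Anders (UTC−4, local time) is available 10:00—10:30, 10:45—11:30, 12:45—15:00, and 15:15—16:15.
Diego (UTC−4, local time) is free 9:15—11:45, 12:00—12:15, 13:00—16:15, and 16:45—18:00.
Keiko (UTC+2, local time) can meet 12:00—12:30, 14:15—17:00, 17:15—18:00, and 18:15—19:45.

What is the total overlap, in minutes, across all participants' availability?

105 minutes

Anders → UTC: 14:00–14:30, 14:45–15:30, 16:45–19:00, 19:15–20:15.
Diego → UTC: 13:15–15:45, 16:00–16:15, 17:00–20:15, 20:45–22:00.
Keiko → UTC: 10:00–10:30, 12:15–15:00, 15:15–16:00, 16:15–17:45.
Anders ∩ Diego: 14:00–14:30, 14:45–15:30, 17:00–19:00, 19:15–20:15.
Anders ∩ Diego ∩ Keiko: 14:00–14:30, 14:45–15:00, 15:15–15:30, 17:00–17:45.
Total common minutes: 30 + 15 + 15 + 45 = 105.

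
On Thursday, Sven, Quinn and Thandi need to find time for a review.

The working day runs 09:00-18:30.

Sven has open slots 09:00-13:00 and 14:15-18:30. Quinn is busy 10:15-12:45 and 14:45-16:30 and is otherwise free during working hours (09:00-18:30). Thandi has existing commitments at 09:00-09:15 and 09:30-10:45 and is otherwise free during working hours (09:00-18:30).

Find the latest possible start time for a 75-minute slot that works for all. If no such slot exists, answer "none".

17:15

Quinn free within 09:00–18:30: 09:00–10:15, 12:45–14:45, 16:30–18:30.
Thandi free within 09:00–18:30: 09:15–09:30, 10:45–18:30.
Sven ∩ Quinn: 09:00–10:15, 12:45–13:00, 14:15–14:45, 16:30–18:30.
Sven ∩ Quinn ∩ Thandi: 09:15–09:30, 12:45–13:00, 14:15–14:45, 16:30–18:30.
Windows ≥ 75 min: 16:30–18:30.
Latest start in the last window 16:30–18:30 is 18:30 − 75 min = 17:15.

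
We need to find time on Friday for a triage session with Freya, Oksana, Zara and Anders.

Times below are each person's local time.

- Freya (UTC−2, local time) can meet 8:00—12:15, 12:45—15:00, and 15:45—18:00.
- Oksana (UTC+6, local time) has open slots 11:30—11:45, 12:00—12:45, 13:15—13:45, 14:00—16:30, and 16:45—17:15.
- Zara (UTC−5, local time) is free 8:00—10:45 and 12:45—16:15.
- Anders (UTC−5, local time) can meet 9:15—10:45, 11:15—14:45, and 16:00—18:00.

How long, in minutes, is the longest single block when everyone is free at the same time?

Freya → UTC: 10:00–14:15, 14:45–17:00, 17:45–20:00.
Oksana → UTC: 05:30–05:45, 06:00–06:45, 07:15–07:45, 08:00–10:30, 10:45–11:15.
Zara → UTC: 13:00–15:45, 17:45–21:15.
Anders → UTC: 14:15–15:45, 16:15–19:45, 21:00–23:00.
Freya ∩ Oksana: 10:00–10:30, 10:45–11:15.
Freya ∩ Oksana ∩ Zara: (none).
Freya ∩ Oksana ∩ Zara ∩ Anders: (none).
No common window.

0 minutes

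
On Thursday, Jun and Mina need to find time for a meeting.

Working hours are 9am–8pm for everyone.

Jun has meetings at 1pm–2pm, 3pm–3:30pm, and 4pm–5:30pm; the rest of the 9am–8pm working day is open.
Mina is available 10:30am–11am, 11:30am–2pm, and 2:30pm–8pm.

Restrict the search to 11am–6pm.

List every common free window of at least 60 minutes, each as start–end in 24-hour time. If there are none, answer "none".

11:30–13:00

Jun free within 09:00–20:00: 09:00–13:00, 14:00–15:00, 15:30–16:00, 17:30–20:00.
Jun ∩ Mina: 10:30–11:00, 11:30–13:00, 14:30–15:00, 15:30–16:00, 17:30–20:00.
Restricted to 11:00–18:00: 11:30–13:00, 14:30–15:00, 15:30–16:00, 17:30–18:00.
Windows ≥ 60 min: 11:30–13:00.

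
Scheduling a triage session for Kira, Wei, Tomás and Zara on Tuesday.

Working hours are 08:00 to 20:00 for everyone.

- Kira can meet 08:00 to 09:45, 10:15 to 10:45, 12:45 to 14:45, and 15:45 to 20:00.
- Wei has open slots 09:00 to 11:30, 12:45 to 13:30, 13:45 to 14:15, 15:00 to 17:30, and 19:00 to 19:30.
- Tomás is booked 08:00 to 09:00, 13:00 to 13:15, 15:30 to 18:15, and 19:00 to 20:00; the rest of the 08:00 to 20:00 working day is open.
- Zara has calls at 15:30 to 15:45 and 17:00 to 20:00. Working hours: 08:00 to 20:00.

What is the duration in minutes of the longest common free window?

45 minutes

Tomás free within 08:00–20:00: 09:00–13:00, 13:15–15:30, 18:15–19:00.
Zara free within 08:00–20:00: 08:00–15:30, 15:45–17:00.
Kira ∩ Wei: 09:00–09:45, 10:15–10:45, 12:45–13:30, 13:45–14:15, 15:45–17:30, 19:00–19:30.
Kira ∩ Wei ∩ Tomás: 09:00–09:45, 10:15–10:45, 12:45–13:00, 13:15–13:30, 13:45–14:15.
Kira ∩ Wei ∩ Tomás ∩ Zara: 09:00–09:45, 10:15–10:45, 12:45–13:00, 13:15–13:30, 13:45–14:15.
Common window lengths: 45, 30, 15, 15, 30 min; longest is 45.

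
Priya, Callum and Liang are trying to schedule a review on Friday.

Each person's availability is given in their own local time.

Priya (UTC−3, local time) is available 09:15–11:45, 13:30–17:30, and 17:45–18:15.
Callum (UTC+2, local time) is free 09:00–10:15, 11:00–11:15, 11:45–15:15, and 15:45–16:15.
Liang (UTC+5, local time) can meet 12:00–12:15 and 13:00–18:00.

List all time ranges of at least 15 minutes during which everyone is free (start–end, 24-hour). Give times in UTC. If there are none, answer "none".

12:15–13:00

Priya → UTC: 12:15–14:45, 16:30–20:30, 20:45–21:15.
Callum → UTC: 07:00–08:15, 09:00–09:15, 09:45–13:15, 13:45–14:15.
Liang → UTC: 07:00–07:15, 08:00–13:00.
Priya ∩ Callum: 12:15–13:15, 13:45–14:15.
Priya ∩ Callum ∩ Liang: 12:15–13:00.
Windows ≥ 15 min: 12:15–13:00.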